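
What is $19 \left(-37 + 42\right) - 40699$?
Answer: $-40604$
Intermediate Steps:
$19 \left(-37 + 42\right) - 40699 = 19 \cdot 5 - 40699 = 95 - 40699 = -40604$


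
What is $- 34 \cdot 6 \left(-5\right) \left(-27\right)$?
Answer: $-27540$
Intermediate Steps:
$- 34 \cdot 6 \left(-5\right) \left(-27\right) = \left(-34\right) \left(-30\right) \left(-27\right) = 1020 \left(-27\right) = -27540$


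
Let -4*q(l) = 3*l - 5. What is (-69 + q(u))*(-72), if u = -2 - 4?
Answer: 4554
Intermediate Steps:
u = -6
q(l) = 5/4 - 3*l/4 (q(l) = -(3*l - 5)/4 = -(-5 + 3*l)/4 = 5/4 - 3*l/4)
(-69 + q(u))*(-72) = (-69 + (5/4 - 3/4*(-6)))*(-72) = (-69 + (5/4 + 9/2))*(-72) = (-69 + 23/4)*(-72) = -253/4*(-72) = 4554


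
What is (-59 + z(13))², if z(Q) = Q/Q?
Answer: 3364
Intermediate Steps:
z(Q) = 1
(-59 + z(13))² = (-59 + 1)² = (-58)² = 3364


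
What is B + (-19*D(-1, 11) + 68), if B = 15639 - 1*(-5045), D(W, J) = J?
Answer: 20543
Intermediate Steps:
B = 20684 (B = 15639 + 5045 = 20684)
B + (-19*D(-1, 11) + 68) = 20684 + (-19*11 + 68) = 20684 + (-209 + 68) = 20684 - 141 = 20543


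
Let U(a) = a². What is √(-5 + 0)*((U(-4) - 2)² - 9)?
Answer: 187*I*√5 ≈ 418.14*I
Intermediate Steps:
√(-5 + 0)*((U(-4) - 2)² - 9) = √(-5 + 0)*(((-4)² - 2)² - 9) = √(-5)*((16 - 2)² - 9) = (I*√5)*(14² - 9) = (I*√5)*(196 - 9) = (I*√5)*187 = 187*I*√5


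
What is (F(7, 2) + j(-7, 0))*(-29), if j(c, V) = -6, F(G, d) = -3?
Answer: 261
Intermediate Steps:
(F(7, 2) + j(-7, 0))*(-29) = (-3 - 6)*(-29) = -9*(-29) = 261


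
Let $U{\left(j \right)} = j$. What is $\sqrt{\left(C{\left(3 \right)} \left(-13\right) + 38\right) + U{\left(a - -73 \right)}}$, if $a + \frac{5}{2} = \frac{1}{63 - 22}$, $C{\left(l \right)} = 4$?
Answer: $\frac{3 \sqrt{42230}}{82} \approx 7.5183$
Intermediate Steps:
$a = - \frac{203}{82}$ ($a = - \frac{5}{2} + \frac{1}{63 - 22} = - \frac{5}{2} + \frac{1}{41} = - \frac{203}{82} \approx -2.4756$)
$\sqrt{\left(C{\left(3 \right)} \left(-13\right) + 38\right) + U{\left(a - -73 \right)}} = \sqrt{\left(4 \left(-13\right) + 38\right) - - \frac{5783}{82}} = \sqrt{\left(-52 + 38\right) + \left(- \frac{203}{82} + 73\right)} = \sqrt{-14 + \frac{5783}{82}} = \sqrt{\frac{4635}{82}} = \frac{3 \sqrt{42230}}{82}$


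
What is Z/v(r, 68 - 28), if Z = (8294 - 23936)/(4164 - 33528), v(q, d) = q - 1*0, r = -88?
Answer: -237/39152 ≈ -0.0060533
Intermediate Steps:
v(q, d) = q (v(q, d) = q + 0 = q)
Z = 2607/4894 (Z = -15642/(-29364) = -15642*(-1/29364) = 2607/4894 ≈ 0.53269)
Z/v(r, 68 - 28) = (2607/4894)/(-88) = (2607/4894)*(-1/88) = -237/39152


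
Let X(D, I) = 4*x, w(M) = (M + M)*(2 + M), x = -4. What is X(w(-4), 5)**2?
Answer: 256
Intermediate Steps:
w(M) = 2*M*(2 + M) (w(M) = (2*M)*(2 + M) = 2*M*(2 + M))
X(D, I) = -16 (X(D, I) = 4*(-4) = -16)
X(w(-4), 5)**2 = (-16)**2 = 256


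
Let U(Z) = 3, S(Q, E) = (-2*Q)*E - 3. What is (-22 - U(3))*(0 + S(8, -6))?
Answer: -2325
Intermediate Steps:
S(Q, E) = -3 - 2*E*Q (S(Q, E) = -2*E*Q - 3 = -3 - 2*E*Q)
(-22 - U(3))*(0 + S(8, -6)) = (-22 - 1*3)*(0 + (-3 - 2*(-6)*8)) = (-22 - 3)*(0 + (-3 + 96)) = -25*(0 + 93) = -25*93 = -2325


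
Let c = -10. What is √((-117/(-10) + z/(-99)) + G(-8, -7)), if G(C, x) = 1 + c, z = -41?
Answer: √339130/330 ≈ 1.7647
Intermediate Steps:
G(C, x) = -9 (G(C, x) = 1 - 10 = -9)
√((-117/(-10) + z/(-99)) + G(-8, -7)) = √((-117/(-10) - 41/(-99)) - 9) = √((-117*(-⅒) - 41*(-1/99)) - 9) = √((117/10 + 41/99) - 9) = √(11993/990 - 9) = √(3083/990) = √339130/330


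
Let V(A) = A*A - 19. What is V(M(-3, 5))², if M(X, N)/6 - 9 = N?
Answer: 49519369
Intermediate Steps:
M(X, N) = 54 + 6*N
V(A) = -19 + A² (V(A) = A² - 19 = -19 + A²)
V(M(-3, 5))² = (-19 + (54 + 6*5)²)² = (-19 + (54 + 30)²)² = (-19 + 84²)² = (-19 + 7056)² = 7037² = 49519369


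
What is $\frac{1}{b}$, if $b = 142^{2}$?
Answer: $\frac{1}{20164} \approx 4.9593 \cdot 10^{-5}$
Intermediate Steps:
$b = 20164$
$\frac{1}{b} = \frac{1}{20164}$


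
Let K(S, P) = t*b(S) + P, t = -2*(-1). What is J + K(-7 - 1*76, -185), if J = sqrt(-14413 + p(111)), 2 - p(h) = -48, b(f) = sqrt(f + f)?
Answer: -185 + I*sqrt(14363) + 2*I*sqrt(166) ≈ -185.0 + 145.61*I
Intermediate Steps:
b(f) = sqrt(2)*sqrt(f) (b(f) = sqrt(2*f) = sqrt(2)*sqrt(f))
p(h) = 50 (p(h) = 2 - 1*(-48) = 2 + 48 = 50)
t = 2
K(S, P) = P + 2*sqrt(2)*sqrt(S) (K(S, P) = 2*(sqrt(2)*sqrt(S)) + P = 2*sqrt(2)*sqrt(S) + P = P + 2*sqrt(2)*sqrt(S))
J = I*sqrt(14363) (J = sqrt(-14413 + 50) = sqrt(-14363) = I*sqrt(14363) ≈ 119.85*I)
J + K(-7 - 1*76, -185) = I*sqrt(14363) + (-185 + 2*sqrt(2)*sqrt(-7 - 1*76)) = I*sqrt(14363) + (-185 + 2*sqrt(2)*sqrt(-7 - 76)) = I*sqrt(14363) + (-185 + 2*sqrt(2)*sqrt(-83)) = I*sqrt(14363) + (-185 + 2*sqrt(2)*(I*sqrt(83))) = I*sqrt(14363) + (-185 + 2*I*sqrt(166)) = -185 + I*sqrt(14363) + 2*I*sqrt(166)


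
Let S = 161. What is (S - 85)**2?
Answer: 5776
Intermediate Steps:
(S - 85)**2 = (161 - 85)**2 = 76**2 = 5776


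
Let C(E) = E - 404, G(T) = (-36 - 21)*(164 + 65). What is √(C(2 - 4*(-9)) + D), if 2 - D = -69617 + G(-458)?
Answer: √82306 ≈ 286.89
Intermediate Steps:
G(T) = -13053 (G(T) = -57*229 = -13053)
C(E) = -404 + E
D = 82672 (D = 2 - (-69617 - 13053) = 2 - 1*(-82670) = 2 + 82670 = 82672)
√(C(2 - 4*(-9)) + D) = √((-404 + (2 - 4*(-9))) + 82672) = √((-404 + (2 + 36)) + 82672) = √((-404 + 38) + 82672) = √(-366 + 82672) = √82306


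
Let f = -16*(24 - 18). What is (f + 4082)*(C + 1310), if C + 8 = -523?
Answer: 3105094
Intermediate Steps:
f = -96 (f = -16*6 = -96)
C = -531 (C = -8 - 523 = -531)
(f + 4082)*(C + 1310) = (-96 + 4082)*(-531 + 1310) = 3986*779 = 3105094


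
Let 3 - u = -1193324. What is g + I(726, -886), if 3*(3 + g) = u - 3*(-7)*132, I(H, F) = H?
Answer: 1198268/3 ≈ 3.9942e+5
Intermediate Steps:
u = 1193327 (u = 3 - 1*(-1193324) = 3 + 1193324 = 1193327)
g = 1196090/3 (g = -3 + (1193327 - 3*(-7)*132)/3 = -3 + (1193327 + 21*132)/3 = -3 + (1193327 + 2772)/3 = -3 + (⅓)*1196099 = -3 + 1196099/3 = 1196090/3 ≈ 3.9870e+5)
g + I(726, -886) = 1196090/3 + 726 = 1198268/3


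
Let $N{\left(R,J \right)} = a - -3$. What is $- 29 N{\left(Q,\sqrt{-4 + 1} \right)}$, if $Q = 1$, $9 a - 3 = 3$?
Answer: $- \frac{319}{3} \approx -106.33$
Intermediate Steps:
$a = \frac{2}{3}$ ($a = \frac{1}{3} + \frac{1}{9} \cdot 3 = \frac{1}{3} + \frac{1}{3} = \frac{2}{3} \approx 0.66667$)
$N{\left(R,J \right)} = \frac{11}{3}$ ($N{\left(R,J \right)} = \frac{2}{3} - -3 = \frac{2}{3} + 3 = \frac{11}{3}$)
$- 29 N{\left(Q,\sqrt{-4 + 1} \right)} = \left(-29\right) \frac{11}{3} = - \frac{319}{3}$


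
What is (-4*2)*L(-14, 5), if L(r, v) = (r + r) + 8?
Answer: 160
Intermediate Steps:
L(r, v) = 8 + 2*r (L(r, v) = 2*r + 8 = 8 + 2*r)
(-4*2)*L(-14, 5) = (-4*2)*(8 + 2*(-14)) = -8*(8 - 28) = -8*(-20) = 160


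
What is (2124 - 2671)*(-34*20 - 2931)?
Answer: 1975217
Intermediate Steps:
(2124 - 2671)*(-34*20 - 2931) = -547*(-680 - 2931) = -547*(-3611) = 1975217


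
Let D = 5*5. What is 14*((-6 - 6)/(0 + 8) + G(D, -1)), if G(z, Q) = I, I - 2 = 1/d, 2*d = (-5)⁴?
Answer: 4403/625 ≈ 7.0448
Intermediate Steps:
d = 625/2 (d = (½)*(-5)⁴ = (½)*625 = 625/2 ≈ 312.50)
D = 25
I = 1252/625 (I = 2 + 1/(625/2) = 2 + 2/625 = 1252/625 ≈ 2.0032)
G(z, Q) = 1252/625
14*((-6 - 6)/(0 + 8) + G(D, -1)) = 14*((-6 - 6)/(0 + 8) + 1252/625) = 14*(-12/8 + 1252/625) = 14*(-12*⅛ + 1252/625) = 14*(-3/2 + 1252/625) = 14*(629/1250) = 4403/625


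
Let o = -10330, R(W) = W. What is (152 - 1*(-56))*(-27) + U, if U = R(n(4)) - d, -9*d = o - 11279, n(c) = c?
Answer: -8013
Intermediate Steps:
d = 2401 (d = -(-10330 - 11279)/9 = -⅑*(-21609) = 2401)
U = -2397 (U = 4 - 1*2401 = 4 - 2401 = -2397)
(152 - 1*(-56))*(-27) + U = (152 - 1*(-56))*(-27) - 2397 = (152 + 56)*(-27) - 2397 = 208*(-27) - 2397 = -5616 - 2397 = -8013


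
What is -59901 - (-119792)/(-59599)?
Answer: -3570159491/59599 ≈ -59903.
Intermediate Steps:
-59901 - (-119792)/(-59599) = -59901 - (-119792)*(-1)/59599 = -59901 - 1*119792/59599 = -59901 - 119792/59599 = -3570159491/59599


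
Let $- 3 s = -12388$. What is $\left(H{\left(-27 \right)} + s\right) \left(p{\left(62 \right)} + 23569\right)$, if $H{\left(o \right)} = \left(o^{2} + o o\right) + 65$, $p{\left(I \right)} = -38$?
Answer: $\frac{399015167}{3} \approx 1.3301 \cdot 10^{8}$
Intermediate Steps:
$s = \frac{12388}{3}$ ($s = \left(- \frac{1}{3}\right) \left(-12388\right) = \frac{12388}{3} \approx 4129.3$)
$H{\left(o \right)} = 65 + 2 o^{2}$ ($H{\left(o \right)} = \left(o^{2} + o^{2}\right) + 65 = 2 o^{2} + 65 = 65 + 2 o^{2}$)
$\left(H{\left(-27 \right)} + s\right) \left(p{\left(62 \right)} + 23569\right) = \left(\left(65 + 2 \left(-27\right)^{2}\right) + \frac{12388}{3}\right) \left(-38 + 23569\right) = \left(\left(65 + 2 \cdot 729\right) + \frac{12388}{3}\right) 23531 = \left(\left(65 + 1458\right) + \frac{12388}{3}\right) 23531 = \left(1523 + \frac{12388}{3}\right) 23531 = \frac{16957}{3} \cdot 23531 = \frac{399015167}{3}$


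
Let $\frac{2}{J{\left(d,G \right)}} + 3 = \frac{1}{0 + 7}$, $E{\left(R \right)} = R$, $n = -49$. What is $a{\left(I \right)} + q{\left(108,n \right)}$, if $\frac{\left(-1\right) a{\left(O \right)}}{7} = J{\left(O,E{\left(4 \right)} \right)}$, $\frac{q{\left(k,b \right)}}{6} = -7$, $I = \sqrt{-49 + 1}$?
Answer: $- \frac{371}{10} \approx -37.1$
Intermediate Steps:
$I = 4 i \sqrt{3}$ ($I = \sqrt{-48} = 4 i \sqrt{3} \approx 6.9282 i$)
$J{\left(d,G \right)} = - \frac{7}{10}$ ($J{\left(d,G \right)} = \frac{2}{-3 + \frac{1}{0 + 7}} = \frac{2}{-3 + \frac{1}{7}} = \frac{2}{- \frac{20}{7}} = 2 \left(- \frac{7}{20}\right) = - \frac{7}{10}$)
$q{\left(k,b \right)} = -42$ ($q{\left(k,b \right)} = 6 \left(-7\right) = -42$)
$a{\left(O \right)} = \frac{49}{10}$ ($a{\left(O \right)} = \left(-7\right) \left(- \frac{7}{10}\right) = \frac{49}{10}$)
$a{\left(I \right)} + q{\left(108,n \right)} = \frac{49}{10} - 42 = - \frac{371}{10}$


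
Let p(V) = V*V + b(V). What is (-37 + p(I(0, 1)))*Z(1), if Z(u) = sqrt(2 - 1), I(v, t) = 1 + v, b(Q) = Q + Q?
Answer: -34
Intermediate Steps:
b(Q) = 2*Q
Z(u) = 1 (Z(u) = sqrt(1) = 1)
p(V) = V**2 + 2*V (p(V) = V*V + 2*V = V**2 + 2*V)
(-37 + p(I(0, 1)))*Z(1) = (-37 + (1 + 0)*(2 + (1 + 0)))*1 = (-37 + 1*(2 + 1))*1 = (-37 + 1*3)*1 = (-37 + 3)*1 = -34*1 = -34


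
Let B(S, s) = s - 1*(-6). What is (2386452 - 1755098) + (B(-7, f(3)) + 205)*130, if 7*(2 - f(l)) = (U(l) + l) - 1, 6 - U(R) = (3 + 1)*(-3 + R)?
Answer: 4612268/7 ≈ 6.5890e+5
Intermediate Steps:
U(R) = 18 - 4*R (U(R) = 6 - (3 + 1)*(-3 + R) = 6 - 4*(-3 + R) = 6 - (-12 + 4*R) = 6 + (12 - 4*R) = 18 - 4*R)
f(l) = -3/7 + 3*l/7 (f(l) = 2 - (((18 - 4*l) + l) - 1)/7 = 2 - ((18 - 3*l) - 1)/7 = 2 - (17 - 3*l)/7 = 2 + (-17/7 + 3*l/7) = -3/7 + 3*l/7)
B(S, s) = 6 + s (B(S, s) = s + 6 = 6 + s)
(2386452 - 1755098) + (B(-7, f(3)) + 205)*130 = (2386452 - 1755098) + ((6 + (-3/7 + (3/7)*3)) + 205)*130 = 631354 + ((6 + (-3/7 + 9/7)) + 205)*130 = 631354 + ((6 + 6/7) + 205)*130 = 631354 + (48/7 + 205)*130 = 631354 + (1483/7)*130 = 631354 + 192790/7 = 4612268/7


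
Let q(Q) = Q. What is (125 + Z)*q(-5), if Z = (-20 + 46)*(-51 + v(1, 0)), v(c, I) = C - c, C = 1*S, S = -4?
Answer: 6655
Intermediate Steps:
C = -4 (C = 1*(-4) = -4)
v(c, I) = -4 - c
Z = -1456 (Z = (-20 + 46)*(-51 + (-4 - 1*1)) = 26*(-51 + (-4 - 1)) = 26*(-51 - 5) = 26*(-56) = -1456)
(125 + Z)*q(-5) = (125 - 1456)*(-5) = -1331*(-5) = 6655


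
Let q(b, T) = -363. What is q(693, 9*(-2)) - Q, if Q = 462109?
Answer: -462472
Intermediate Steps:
q(693, 9*(-2)) - Q = -363 - 1*462109 = -363 - 462109 = -462472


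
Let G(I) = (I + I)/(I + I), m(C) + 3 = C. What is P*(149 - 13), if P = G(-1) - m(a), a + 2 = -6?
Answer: 1632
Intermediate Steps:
a = -8 (a = -2 - 6 = -8)
m(C) = -3 + C
G(I) = 1 (G(I) = (2*I)/((2*I)) = (2*I)*(1/(2*I)) = 1)
P = 12 (P = 1 - (-3 - 8) = 1 - 1*(-11) = 1 + 11 = 12)
P*(149 - 13) = 12*(149 - 13) = 12*136 = 1632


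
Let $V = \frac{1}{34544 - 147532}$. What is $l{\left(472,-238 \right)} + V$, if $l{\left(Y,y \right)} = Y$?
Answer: $\frac{53330335}{112988} \approx 472.0$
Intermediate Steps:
$V = - \frac{1}{112988}$ ($V = \frac{1}{-112988} = - \frac{1}{112988} \approx -8.8505 \cdot 10^{-6}$)
$l{\left(472,-238 \right)} + V = 472 - \frac{1}{112988} = \frac{53330335}{112988}$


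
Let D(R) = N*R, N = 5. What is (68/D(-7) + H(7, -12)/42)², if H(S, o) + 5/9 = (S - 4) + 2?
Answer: 61504/18225 ≈ 3.3747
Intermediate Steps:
D(R) = 5*R
H(S, o) = -23/9 + S (H(S, o) = -5/9 + ((S - 4) + 2) = -5/9 + ((-4 + S) + 2) = -5/9 + (-2 + S) = -23/9 + S)
(68/D(-7) + H(7, -12)/42)² = (68/((5*(-7))) + (-23/9 + 7)/42)² = (68/(-35) + (40/9)*(1/42))² = (68*(-1/35) + 20/189)² = (-68/35 + 20/189)² = (-248/135)² = 61504/18225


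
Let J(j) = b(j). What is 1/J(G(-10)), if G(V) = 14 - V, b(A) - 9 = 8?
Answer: 1/17 ≈ 0.058824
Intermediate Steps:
b(A) = 17 (b(A) = 9 + 8 = 17)
J(j) = 17
1/J(G(-10)) = 1/17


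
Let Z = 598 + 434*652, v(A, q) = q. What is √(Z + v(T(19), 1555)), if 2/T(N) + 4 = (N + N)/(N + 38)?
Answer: √285121 ≈ 533.97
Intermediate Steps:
T(N) = 2/(-4 + 2*N/(38 + N)) (T(N) = 2/(-4 + (N + N)/(N + 38)) = 2/(-4 + (2*N)/(38 + N)) = 2/(-4 + 2*N/(38 + N)))
Z = 283566 (Z = 598 + 282968 = 283566)
√(Z + v(T(19), 1555)) = √(283566 + 1555) = √285121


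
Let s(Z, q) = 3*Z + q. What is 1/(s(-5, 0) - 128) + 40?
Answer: 5719/143 ≈ 39.993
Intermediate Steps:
s(Z, q) = q + 3*Z
1/(s(-5, 0) - 128) + 40 = 1/((0 + 3*(-5)) - 128) + 40 = 1/((0 - 15) - 128) + 40 = 1/(-15 - 128) + 40 = 1/(-143) + 40 = -1/143 + 40 = 5719/143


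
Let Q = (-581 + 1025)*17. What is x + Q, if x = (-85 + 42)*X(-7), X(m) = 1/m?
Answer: 52879/7 ≈ 7554.1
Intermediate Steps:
Q = 7548 (Q = 444*17 = 7548)
x = 43/7 (x = (-85 + 42)/(-7) = -43*(-⅐) = 43/7 ≈ 6.1429)
x + Q = 43/7 + 7548 = 52879/7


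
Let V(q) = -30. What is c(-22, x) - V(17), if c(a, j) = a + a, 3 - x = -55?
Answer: -14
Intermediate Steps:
x = 58 (x = 3 - 1*(-55) = 3 + 55 = 58)
c(a, j) = 2*a
c(-22, x) - V(17) = 2*(-22) - 1*(-30) = -44 + 30 = -14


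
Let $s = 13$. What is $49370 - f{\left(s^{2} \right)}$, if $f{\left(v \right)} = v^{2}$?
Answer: $20809$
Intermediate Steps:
$49370 - f{\left(s^{2} \right)} = 49370 - \left(13^{2}\right)^{2} = 49370 - 169^{2} = 49370 - 28561 = 20809$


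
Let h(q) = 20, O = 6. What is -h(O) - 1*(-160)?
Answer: 140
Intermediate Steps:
-h(O) - 1*(-160) = -1*20 - 1*(-160) = -20 + 160 = 140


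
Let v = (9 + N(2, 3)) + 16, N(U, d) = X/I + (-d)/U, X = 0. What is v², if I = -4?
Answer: 2209/4 ≈ 552.25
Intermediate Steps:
N(U, d) = -d/U (N(U, d) = 0/(-4) + (-d)/U = 0*(-¼) - d/U = 0 - d/U = -d/U)
v = 47/2 (v = (9 - 1*3/2) + 16 = (9 - 1*3*½) + 16 = (9 - 3/2) + 16 = 15/2 + 16 = 47/2 ≈ 23.500)
v² = (47/2)² = 2209/4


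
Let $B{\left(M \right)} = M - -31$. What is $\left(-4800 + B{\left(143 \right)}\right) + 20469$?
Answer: $15843$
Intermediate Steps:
$B{\left(M \right)} = 31 + M$ ($B{\left(M \right)} = M + 31 = 31 + M$)
$\left(-4800 + B{\left(143 \right)}\right) + 20469 = \left(-4800 + \left(31 + 143\right)\right) + 20469 = \left(-4800 + 174\right) + 20469 = -4626 + 20469 = 15843$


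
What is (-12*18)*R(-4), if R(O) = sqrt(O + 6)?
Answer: -216*sqrt(2) ≈ -305.47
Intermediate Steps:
R(O) = sqrt(6 + O)
(-12*18)*R(-4) = (-12*18)*sqrt(6 - 4) = -216*sqrt(2)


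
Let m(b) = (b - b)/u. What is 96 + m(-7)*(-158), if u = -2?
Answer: 96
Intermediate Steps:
m(b) = 0 (m(b) = (b - b)/(-2) = 0*(-½) = 0)
96 + m(-7)*(-158) = 96 + 0*(-158) = 96 + 0 = 96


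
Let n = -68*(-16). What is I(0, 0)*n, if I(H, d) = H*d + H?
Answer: 0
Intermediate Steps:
I(H, d) = H + H*d
n = 1088
I(0, 0)*n = (0*(1 + 0))*1088 = (0*1)*1088 = 0*1088 = 0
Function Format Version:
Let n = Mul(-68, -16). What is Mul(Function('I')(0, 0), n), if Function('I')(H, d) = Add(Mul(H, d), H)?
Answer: 0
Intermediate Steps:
Function('I')(H, d) = Add(H, Mul(H, d))
n = 1088
Mul(Function('I')(0, 0), n) = Mul(Mul(0, Add(1, 0)), 1088) = Mul(Mul(0, 1), 1088) = Mul(0, 1088) = 0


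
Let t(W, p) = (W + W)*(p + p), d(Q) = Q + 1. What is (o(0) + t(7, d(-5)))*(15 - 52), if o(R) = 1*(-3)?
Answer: 4255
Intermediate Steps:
d(Q) = 1 + Q
o(R) = -3
t(W, p) = 4*W*p (t(W, p) = (2*W)*(2*p) = 4*W*p)
(o(0) + t(7, d(-5)))*(15 - 52) = (-3 + 4*7*(1 - 5))*(15 - 52) = (-3 + 4*7*(-4))*(-37) = (-3 - 112)*(-37) = -115*(-37) = 4255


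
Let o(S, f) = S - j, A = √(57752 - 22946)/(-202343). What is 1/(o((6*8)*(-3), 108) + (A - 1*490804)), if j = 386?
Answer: -3352755912666961/1647322973594308610173 + 202343*√34806/9883937841565851661038 ≈ -2.0353e-6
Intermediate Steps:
A = -√34806/202343 (A = √34806*(-1/202343) = -√34806/202343 ≈ -0.00092202)
o(S, f) = -386 + S (o(S, f) = S - 1*386 = S - 386 = -386 + S)
1/(o((6*8)*(-3), 108) + (A - 1*490804)) = 1/((-386 + (6*8)*(-3)) + (-√34806/202343 - 1*490804)) = 1/((-386 + 48*(-3)) + (-√34806/202343 - 490804)) = 1/((-386 - 144) + (-490804 - √34806/202343)) = 1/(-530 + (-490804 - √34806/202343)) = 1/(-491334 - √34806/202343)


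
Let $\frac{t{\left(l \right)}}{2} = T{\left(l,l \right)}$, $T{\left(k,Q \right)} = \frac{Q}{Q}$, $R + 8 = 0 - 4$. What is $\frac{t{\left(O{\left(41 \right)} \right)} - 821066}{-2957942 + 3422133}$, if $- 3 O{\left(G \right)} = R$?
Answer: $- \frac{821064}{464191} \approx -1.7688$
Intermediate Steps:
$R = -12$ ($R = -8 + \left(0 - 4\right) = -8 - 4 = -12$)
$O{\left(G \right)} = 4$ ($O{\left(G \right)} = \left(- \frac{1}{3}\right) \left(-12\right) = 4$)
$T{\left(k,Q \right)} = 1$
$t{\left(l \right)} = 2$ ($t{\left(l \right)} = 2 \cdot 1 = 2$)
$\frac{t{\left(O{\left(41 \right)} \right)} - 821066}{-2957942 + 3422133} = \frac{2 - 821066}{-2957942 + 3422133} = - \frac{821064}{464191}$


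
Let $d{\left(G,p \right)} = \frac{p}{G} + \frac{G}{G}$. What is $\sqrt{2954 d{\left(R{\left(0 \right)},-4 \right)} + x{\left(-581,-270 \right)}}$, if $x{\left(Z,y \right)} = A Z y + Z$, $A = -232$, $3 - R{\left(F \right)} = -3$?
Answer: $\frac{i \sqrt{327540927}}{3} \approx 6032.7 i$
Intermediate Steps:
$R{\left(F \right)} = 6$ ($R{\left(F \right)} = 3 - -3 = 3 + 3 = 6$)
$d{\left(G,p \right)} = 1 + \frac{p}{G}$ ($d{\left(G,p \right)} = \frac{p}{G} + 1 = 1 + \frac{p}{G}$)
$x{\left(Z,y \right)} = Z - 232 Z y$ ($x{\left(Z,y \right)} = - 232 Z y + Z = Z - 232 Z y$)
$\sqrt{2954 d{\left(R{\left(0 \right)},-4 \right)} + x{\left(-581,-270 \right)}} = \sqrt{2954 \frac{6 - 4}{6} - 581 \left(1 - -62640\right)} = \sqrt{2954 \cdot \frac{1}{6} \cdot 2 - 581 \left(1 + 62640\right)} = \sqrt{2954 \cdot \frac{1}{3} - 36394421} = \sqrt{\frac{2954}{3} - 36394421} = \sqrt{- \frac{109180309}{3}} = \frac{i \sqrt{327540927}}{3}$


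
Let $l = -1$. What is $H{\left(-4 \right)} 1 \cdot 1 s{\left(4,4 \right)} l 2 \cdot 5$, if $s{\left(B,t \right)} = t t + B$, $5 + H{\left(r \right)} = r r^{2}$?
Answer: $13800$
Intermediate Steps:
$H{\left(r \right)} = -5 + r^{3}$ ($H{\left(r \right)} = -5 + r r^{2} = -5 + r^{3}$)
$s{\left(B,t \right)} = B + t^{2}$ ($s{\left(B,t \right)} = t^{2} + B = B + t^{2}$)
$H{\left(-4 \right)} 1 \cdot 1 s{\left(4,4 \right)} l 2 \cdot 5 = \left(-5 + \left(-4\right)^{3}\right) 1 \cdot 1 \left(4 + 4^{2}\right) \left(-1\right) 2 \cdot 5 = \left(-5 - 64\right) 1 \left(4 + 16\right) \left(\left(-2\right) 5\right) = - 69 \cdot 1 \cdot 20 \left(-10\right) = \left(-69\right) 20 \left(-10\right) = \left(-1380\right) \left(-10\right) = 13800$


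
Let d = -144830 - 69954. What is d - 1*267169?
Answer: -481953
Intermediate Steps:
d = -214784
d - 1*267169 = -214784 - 1*267169 = -214784 - 267169 = -481953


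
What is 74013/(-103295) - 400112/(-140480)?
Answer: 77330557/36277204 ≈ 2.1317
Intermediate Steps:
74013/(-103295) - 400112/(-140480) = 74013*(-1/103295) - 400112*(-1/140480) = -74013/103295 + 25007/8780 = 77330557/36277204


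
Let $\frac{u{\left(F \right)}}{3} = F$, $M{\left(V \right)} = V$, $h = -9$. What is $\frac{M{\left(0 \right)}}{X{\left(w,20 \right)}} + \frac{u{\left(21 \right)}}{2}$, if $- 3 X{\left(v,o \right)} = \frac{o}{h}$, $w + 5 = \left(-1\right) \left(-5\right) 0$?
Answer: $\frac{63}{2} \approx 31.5$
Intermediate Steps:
$u{\left(F \right)} = 3 F$
$w = -5$ ($w = -5 + \left(-1\right) \left(-5\right) 0 = -5 + 5 \cdot 0 = -5 + 0 = -5$)
$X{\left(v,o \right)} = \frac{o}{27}$ ($X{\left(v,o \right)} = - \frac{o \frac{1}{-9}}{3} = - \frac{o \left(- \frac{1}{9}\right)}{3} = - \frac{\left(- \frac{1}{9}\right) o}{3} = \frac{o}{27}$)
$\frac{M{\left(0 \right)}}{X{\left(w,20 \right)}} + \frac{u{\left(21 \right)}}{2} = \frac{0}{\frac{1}{27} \cdot 20} + \frac{3 \cdot 21}{2} = \frac{0}{\frac{20}{27}} + 63 \cdot \frac{1}{2} = 0 \cdot \frac{27}{20} + \frac{63}{2} = 0 + \frac{63}{2} = \frac{63}{2}$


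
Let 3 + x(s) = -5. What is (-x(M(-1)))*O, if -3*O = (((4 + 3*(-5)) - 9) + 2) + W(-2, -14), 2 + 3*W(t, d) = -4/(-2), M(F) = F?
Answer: 48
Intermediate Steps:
x(s) = -8 (x(s) = -3 - 5 = -8)
W(t, d) = 0 (W(t, d) = -⅔ + (-4/(-2))/3 = -⅔ + (-4*(-½))/3 = -⅔ + (⅓)*2 = -⅔ + ⅔ = 0)
O = 6 (O = -((((4 + 3*(-5)) - 9) + 2) + 0)/3 = -((((4 - 15) - 9) + 2) + 0)/3 = -(((-11 - 9) + 2) + 0)/3 = -((-20 + 2) + 0)/3 = -(-18 + 0)/3 = -⅓*(-18) = 6)
(-x(M(-1)))*O = -1*(-8)*6 = 8*6 = 48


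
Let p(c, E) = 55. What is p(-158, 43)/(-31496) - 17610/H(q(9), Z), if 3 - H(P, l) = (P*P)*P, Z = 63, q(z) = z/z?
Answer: -277322335/31496 ≈ -8805.0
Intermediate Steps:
q(z) = 1
H(P, l) = 3 - P**3 (H(P, l) = 3 - P*P*P = 3 - P**2*P = 3 - P**3)
p(-158, 43)/(-31496) - 17610/H(q(9), Z) = 55/(-31496) - 17610/(3 - 1*1**3) = 55*(-1/31496) - 17610/(3 - 1*1) = -55/31496 - 17610/(3 - 1) = -55/31496 - 17610/2 = -55/31496 - 17610*1/2 = -55/31496 - 8805 = -277322335/31496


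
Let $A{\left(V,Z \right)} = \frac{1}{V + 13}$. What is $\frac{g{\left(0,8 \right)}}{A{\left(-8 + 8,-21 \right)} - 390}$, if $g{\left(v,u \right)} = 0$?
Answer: $0$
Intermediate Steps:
$A{\left(V,Z \right)} = \frac{1}{13 + V}$
$\frac{g{\left(0,8 \right)}}{A{\left(-8 + 8,-21 \right)} - 390} = \frac{1}{\frac{1}{13 + \left(-8 + 8\right)} - 390} \cdot 0 = \frac{1}{\frac{1}{13 + 0} - 390} \cdot 0 = \frac{1}{\frac{1}{13} - 390} \cdot 0 = \frac{1}{- \frac{5069}{13}} \cdot 0 = \left(- \frac{13}{5069}\right) 0 = 0$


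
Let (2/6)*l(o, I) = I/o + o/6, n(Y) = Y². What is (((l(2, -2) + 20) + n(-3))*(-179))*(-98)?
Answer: 473634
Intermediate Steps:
l(o, I) = o/2 + 3*I/o (l(o, I) = 3*(I/o + o/6) = 3*(o/6 + I/o) = o/2 + 3*I/o)
(((l(2, -2) + 20) + n(-3))*(-179))*(-98) = (((((½)*2 + 3*(-2)/2) + 20) + (-3)²)*(-179))*(-98) = ((((1 + 3*(-2)*(½)) + 20) + 9)*(-179))*(-98) = ((((1 - 3) + 20) + 9)*(-179))*(-98) = (((-2 + 20) + 9)*(-179))*(-98) = ((18 + 9)*(-179))*(-98) = (27*(-179))*(-98) = -4833*(-98) = 473634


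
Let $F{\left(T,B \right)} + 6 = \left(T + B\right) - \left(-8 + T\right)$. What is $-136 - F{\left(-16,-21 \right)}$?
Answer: $-117$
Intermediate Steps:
$F{\left(T,B \right)} = 2 + B$ ($F{\left(T,B \right)} = -6 + \left(\left(T + B\right) - \left(-8 + T\right)\right) = -6 + \left(\left(B + T\right) - \left(-8 + T\right)\right) = -6 + \left(8 + B\right) = 2 + B$)
$-136 - F{\left(-16,-21 \right)} = -136 - \left(2 - 21\right) = -136 - -19 = -136 + 19 = -117$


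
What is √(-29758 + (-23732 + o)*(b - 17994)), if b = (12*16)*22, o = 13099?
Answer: 2*√36596663 ≈ 12099.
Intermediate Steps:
b = 4224 (b = 192*22 = 4224)
√(-29758 + (-23732 + o)*(b - 17994)) = √(-29758 + (-23732 + 13099)*(4224 - 17994)) = √(-29758 - 10633*(-13770)) = √(-29758 + 146416410) = √146386652 = 2*√36596663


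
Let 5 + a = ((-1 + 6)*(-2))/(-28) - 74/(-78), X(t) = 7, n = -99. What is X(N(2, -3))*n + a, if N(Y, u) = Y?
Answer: -380395/546 ≈ -696.69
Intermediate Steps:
a = -2017/546 (a = -5 + (((-1 + 6)*(-2))/(-28) - 74/(-78)) = -5 + ((5*(-2))*(-1/28) - 74*(-1/78)) = -5 + (-10*(-1/28) + 37/39) = -5 + (5/14 + 37/39) = -5 + 713/546 = -2017/546 ≈ -3.6941)
X(N(2, -3))*n + a = 7*(-99) - 2017/546 = -693 - 2017/546 = -380395/546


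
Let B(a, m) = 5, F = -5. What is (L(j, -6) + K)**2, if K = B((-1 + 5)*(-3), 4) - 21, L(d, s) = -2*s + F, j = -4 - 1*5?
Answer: 81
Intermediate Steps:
j = -9 (j = -4 - 5 = -9)
L(d, s) = -5 - 2*s (L(d, s) = -2*s - 5 = -5 - 2*s)
K = -16 (K = 5 - 21 = -16)
(L(j, -6) + K)**2 = ((-5 - 2*(-6)) - 16)**2 = ((-5 + 12) - 16)**2 = (7 - 16)**2 = (-9)**2 = 81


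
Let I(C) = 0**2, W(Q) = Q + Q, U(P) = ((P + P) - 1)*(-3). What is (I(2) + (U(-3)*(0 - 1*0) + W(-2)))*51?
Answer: -204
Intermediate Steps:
U(P) = 3 - 6*P (U(P) = (2*P - 1)*(-3) = (-1 + 2*P)*(-3) = 3 - 6*P)
W(Q) = 2*Q
I(C) = 0
(I(2) + (U(-3)*(0 - 1*0) + W(-2)))*51 = (0 + ((3 - 6*(-3))*(0 - 1*0) + 2*(-2)))*51 = (0 + ((3 + 18)*(0 + 0) - 4))*51 = (0 + (21*0 - 4))*51 = (0 + (0 - 4))*51 = (0 - 4)*51 = -4*51 = -204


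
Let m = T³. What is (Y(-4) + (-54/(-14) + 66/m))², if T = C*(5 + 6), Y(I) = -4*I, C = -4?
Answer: 289645246969/734626816 ≈ 394.28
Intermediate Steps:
T = -44 (T = -4*(5 + 6) = -4*11 = -44)
m = -85184 (m = (-44)³ = -85184)
(Y(-4) + (-54/(-14) + 66/m))² = (-4*(-4) + (-54/(-14) + 66/(-85184)))² = (16 + (-54*(-1/14) + 66*(-1/85184)))² = (16 + (27/7 - 3/3872))² = (16 + 104523/27104)² = (538187/27104)² = 289645246969/734626816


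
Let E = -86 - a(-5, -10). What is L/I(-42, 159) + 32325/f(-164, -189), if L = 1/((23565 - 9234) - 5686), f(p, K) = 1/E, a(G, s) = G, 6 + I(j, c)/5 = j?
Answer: -5432500710001/2074800 ≈ -2.6183e+6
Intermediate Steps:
I(j, c) = -30 + 5*j
E = -81 (E = -86 - 1*(-5) = -86 + 5 = -81)
f(p, K) = -1/81 (f(p, K) = 1/(-81) = -1/81)
L = 1/8645 (L = 1/(14331 - 5686) = 1/8645 ≈ 0.00011567)
L/I(-42, 159) + 32325/f(-164, -189) = 1/(8645*(-30 + 5*(-42))) + 32325/(-1/81) = 1/(8645*(-30 - 210)) + 32325*(-81) = (1/8645)/(-240) - 2618325 = (1/8645)*(-1/240) - 2618325 = -1/2074800 - 2618325 = -5432500710001/2074800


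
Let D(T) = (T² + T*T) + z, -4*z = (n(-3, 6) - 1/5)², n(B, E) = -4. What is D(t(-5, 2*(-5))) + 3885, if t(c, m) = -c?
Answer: 393059/100 ≈ 3930.6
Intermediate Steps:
z = -441/100 (z = -(-4 - 1/5)²/4 = -(-4 - 1*⅕)²/4 = -(-4 - ⅕)²/4 = -(-21/5)²/4 = -¼*441/25 = -441/100 ≈ -4.4100)
D(T) = -441/100 + 2*T² (D(T) = (T² + T*T) - 441/100 = (T² + T²) - 441/100 = 2*T² - 441/100 = -441/100 + 2*T²)
D(t(-5, 2*(-5))) + 3885 = (-441/100 + 2*(-1*(-5))²) + 3885 = (-441/100 + 2*5²) + 3885 = (-441/100 + 2*25) + 3885 = (-441/100 + 50) + 3885 = 4559/100 + 3885 = 393059/100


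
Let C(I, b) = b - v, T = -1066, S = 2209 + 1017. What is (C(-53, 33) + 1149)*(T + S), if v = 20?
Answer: 2509920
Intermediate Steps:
S = 3226
C(I, b) = -20 + b (C(I, b) = b - 1*20 = b - 20 = -20 + b)
(C(-53, 33) + 1149)*(T + S) = ((-20 + 33) + 1149)*(-1066 + 3226) = (13 + 1149)*2160 = 1162*2160 = 2509920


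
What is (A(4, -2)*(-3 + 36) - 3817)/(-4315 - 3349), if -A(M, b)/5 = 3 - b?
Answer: 2321/3832 ≈ 0.60569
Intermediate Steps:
A(M, b) = -15 + 5*b (A(M, b) = -5*(3 - b) = -15 + 5*b)
(A(4, -2)*(-3 + 36) - 3817)/(-4315 - 3349) = ((-15 + 5*(-2))*(-3 + 36) - 3817)/(-4315 - 3349) = ((-15 - 10)*33 - 3817)/(-7664) = (-25*33 - 3817)*(-1/7664) = (-825 - 3817)*(-1/7664) = -4642*(-1/7664) = 2321/3832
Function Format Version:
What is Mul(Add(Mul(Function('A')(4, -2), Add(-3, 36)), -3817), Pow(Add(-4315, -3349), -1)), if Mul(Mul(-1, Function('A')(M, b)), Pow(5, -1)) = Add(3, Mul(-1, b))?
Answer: Rational(2321, 3832) ≈ 0.60569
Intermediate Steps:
Function('A')(M, b) = Add(-15, Mul(5, b)) (Function('A')(M, b) = Mul(-5, Add(3, Mul(-1, b))) = Add(-15, Mul(5, b)))
Mul(Add(Mul(Function('A')(4, -2), Add(-3, 36)), -3817), Pow(Add(-4315, -3349), -1)) = Mul(Add(Mul(Add(-15, Mul(5, -2)), Add(-3, 36)), -3817), Pow(Add(-4315, -3349), -1)) = Mul(Add(Mul(Add(-15, -10), 33), -3817), Pow(-7664, -1)) = Mul(Add(Mul(-25, 33), -3817), Rational(-1, 7664)) = Mul(Add(-825, -3817), Rational(-1, 7664)) = Mul(-4642, Rational(-1, 7664)) = Rational(2321, 3832)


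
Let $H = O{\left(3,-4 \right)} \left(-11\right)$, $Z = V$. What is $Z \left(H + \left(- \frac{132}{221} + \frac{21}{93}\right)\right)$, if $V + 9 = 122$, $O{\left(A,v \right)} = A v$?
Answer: $\frac{101901931}{6851} \approx 14874.0$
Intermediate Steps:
$V = 113$ ($V = -9 + 122 = 113$)
$Z = 113$
$H = 132$ ($H = 3 \left(-4\right) \left(-11\right) = \left(-12\right) \left(-11\right) = 132$)
$Z \left(H + \left(- \frac{132}{221} + \frac{21}{93}\right)\right) = 113 \left(132 + \left(- \frac{132}{221} + \frac{21}{93}\right)\right) = 113 \left(132 + \left(\left(-132\right) \frac{1}{221} + 21 \cdot \frac{1}{93}\right)\right) = 113 \left(132 + \left(- \frac{132}{221} + \frac{7}{31}\right)\right) = 113 \left(132 - \frac{2545}{6851}\right) = 113 \cdot \frac{901787}{6851} = \frac{101901931}{6851}$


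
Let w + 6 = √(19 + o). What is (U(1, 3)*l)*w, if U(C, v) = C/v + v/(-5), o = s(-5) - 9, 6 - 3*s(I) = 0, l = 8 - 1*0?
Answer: 64/5 - 64*√3/15 ≈ 5.4099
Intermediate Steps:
l = 8 (l = 8 + 0 = 8)
s(I) = 2 (s(I) = 2 - ⅓*0 = 2 + 0 = 2)
o = -7 (o = 2 - 9 = -7)
w = -6 + 2*√3 (w = -6 + √(19 - 7) = -6 + √12 = -6 + 2*√3 ≈ -2.5359)
U(C, v) = -v/5 + C/v (U(C, v) = C/v + v*(-⅕) = C/v - v/5 = -v/5 + C/v)
(U(1, 3)*l)*w = ((-⅕*3 + 1/3)*8)*(-6 + 2*√3) = ((-⅗ + 1*(⅓))*8)*(-6 + 2*√3) = ((-⅗ + ⅓)*8)*(-6 + 2*√3) = (-4/15*8)*(-6 + 2*√3) = -32*(-6 + 2*√3)/15 = 64/5 - 64*√3/15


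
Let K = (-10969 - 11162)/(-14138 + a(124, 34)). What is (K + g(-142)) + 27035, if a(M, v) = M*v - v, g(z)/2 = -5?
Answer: 269083031/9956 ≈ 27027.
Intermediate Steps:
g(z) = -10 (g(z) = 2*(-5) = -10)
a(M, v) = -v + M*v
K = 22131/9956 (K = (-10969 - 11162)/(-14138 + 34*(-1 + 124)) = -22131/(-14138 + 34*123) = -22131/(-14138 + 4182) = -22131/(-9956) = -22131*(-1/9956) = 22131/9956 ≈ 2.2229)
(K + g(-142)) + 27035 = (22131/9956 - 10) + 27035 = -77429/9956 + 27035 = 269083031/9956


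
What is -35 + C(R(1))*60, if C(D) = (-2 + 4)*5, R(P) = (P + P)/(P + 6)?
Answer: 565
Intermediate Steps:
R(P) = 2*P/(6 + P) (R(P) = (2*P)/(6 + P) = 2*P/(6 + P))
C(D) = 10 (C(D) = 2*5 = 10)
-35 + C(R(1))*60 = -35 + 10*60 = -35 + 600 = 565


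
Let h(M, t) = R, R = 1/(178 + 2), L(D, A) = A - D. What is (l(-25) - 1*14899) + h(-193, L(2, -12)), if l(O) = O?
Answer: -2686319/180 ≈ -14924.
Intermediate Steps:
R = 1/180 ≈ 0.0055556
h(M, t) = 1/180
(l(-25) - 1*14899) + h(-193, L(2, -12)) = (-25 - 1*14899) + 1/180 = (-25 - 14899) + 1/180 = -14924 + 1/180 = -2686319/180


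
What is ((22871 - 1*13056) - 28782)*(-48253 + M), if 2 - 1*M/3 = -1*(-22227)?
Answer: 2179839376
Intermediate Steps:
M = -66675 (M = 6 - (-3)*(-22227) = 6 - 3*22227 = 6 - 66681 = -66675)
((22871 - 1*13056) - 28782)*(-48253 + M) = ((22871 - 1*13056) - 28782)*(-48253 - 66675) = ((22871 - 13056) - 28782)*(-114928) = (9815 - 28782)*(-114928) = -18967*(-114928) = 2179839376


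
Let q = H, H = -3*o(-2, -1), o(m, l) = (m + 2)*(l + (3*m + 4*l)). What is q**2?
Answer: 0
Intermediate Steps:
o(m, l) = (2 + m)*(3*m + 5*l)
H = 0 (H = -3*(3*(-2)**2 + 6*(-2) + 10*(-1) + 5*(-1)*(-2)) = -3*(3*4 - 12 - 10 + 10) = -3*(12 - 12 - 10 + 10) = -3*0 = 0)
q = 0
q**2 = 0**2 = 0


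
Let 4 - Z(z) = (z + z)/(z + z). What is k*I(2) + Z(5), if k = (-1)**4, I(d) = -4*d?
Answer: -5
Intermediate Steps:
k = 1
Z(z) = 3 (Z(z) = 4 - (z + z)/(z + z) = 4 - 2*z/(2*z) = 4 - 2*z*1/(2*z) = 4 - 1*1 = 4 - 1 = 3)
k*I(2) + Z(5) = 1*(-4*2) + 3 = 1*(-8) + 3 = -8 + 3 = -5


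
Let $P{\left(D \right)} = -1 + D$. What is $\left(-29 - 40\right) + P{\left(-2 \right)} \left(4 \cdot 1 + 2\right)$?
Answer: $-87$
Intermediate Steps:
$\left(-29 - 40\right) + P{\left(-2 \right)} \left(4 \cdot 1 + 2\right) = \left(-29 - 40\right) + \left(-1 - 2\right) \left(4 \cdot 1 + 2\right) = \left(-29 - 40\right) - 3 \left(4 + 2\right) = -69 - 18 = -87$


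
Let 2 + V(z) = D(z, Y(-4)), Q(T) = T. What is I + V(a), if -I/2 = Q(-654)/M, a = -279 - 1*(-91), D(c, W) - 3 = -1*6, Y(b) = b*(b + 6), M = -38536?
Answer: -48497/9634 ≈ -5.0339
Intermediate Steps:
Y(b) = b*(6 + b)
D(c, W) = -3 (D(c, W) = 3 - 1*6 = 3 - 6 = -3)
a = -188 (a = -279 + 91 = -188)
V(z) = -5 (V(z) = -2 - 3 = -5)
I = -327/9634 (I = -(-1308)/(-38536) = -(-1308)*(-1)/38536 = -2*327/19268 = -327/9634 ≈ -0.033942)
I + V(a) = -327/9634 - 5 = -48497/9634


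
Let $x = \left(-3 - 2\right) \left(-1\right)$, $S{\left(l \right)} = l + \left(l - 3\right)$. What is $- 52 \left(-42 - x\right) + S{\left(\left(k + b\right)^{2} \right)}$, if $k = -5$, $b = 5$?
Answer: $2441$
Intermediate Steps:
$S{\left(l \right)} = -3 + 2 l$ ($S{\left(l \right)} = l + \left(-3 + l\right) = -3 + 2 l$)
$x = 5$ ($x = \left(-5\right) \left(-1\right) = 5$)
$- 52 \left(-42 - x\right) + S{\left(\left(k + b\right)^{2} \right)} = - 52 \left(-42 - 5\right) - \left(3 - 2 \left(-5 + 5\right)^{2}\right) = - 52 \left(-42 - 5\right) - \left(3 - 2 \cdot 0^{2}\right) = \left(-52\right) \left(-47\right) + \left(-3 + 2 \cdot 0\right) = 2444 + \left(-3 + 0\right) = 2444 - 3 = 2441$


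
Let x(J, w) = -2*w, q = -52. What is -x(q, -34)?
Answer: -68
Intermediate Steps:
-x(q, -34) = -(-2)*(-34) = -1*68 = -68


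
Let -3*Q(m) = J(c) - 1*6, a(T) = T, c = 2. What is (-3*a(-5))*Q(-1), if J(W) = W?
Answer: 20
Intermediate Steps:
Q(m) = 4/3 (Q(m) = -(2 - 1*6)/3 = -(2 - 6)/3 = -⅓*(-4) = 4/3)
(-3*a(-5))*Q(-1) = -3*(-5)*(4/3) = 15*(4/3) = 20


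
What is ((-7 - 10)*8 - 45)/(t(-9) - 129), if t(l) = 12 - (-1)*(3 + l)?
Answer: 181/123 ≈ 1.4715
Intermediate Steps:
t(l) = 15 + l (t(l) = 12 - (-3 - l) = 12 + (3 + l) = 15 + l)
((-7 - 10)*8 - 45)/(t(-9) - 129) = ((-7 - 10)*8 - 45)/((15 - 9) - 129) = (-17*8 - 45)/(6 - 129) = (-136 - 45)/(-123) = -181*(-1/123) = 181/123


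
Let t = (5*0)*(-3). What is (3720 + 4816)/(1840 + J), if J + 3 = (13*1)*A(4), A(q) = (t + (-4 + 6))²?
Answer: 8536/1889 ≈ 4.5188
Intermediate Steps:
t = 0 (t = 0*(-3) = 0)
A(q) = 4 (A(q) = (0 + (-4 + 6))² = (0 + 2)² = 2² = 4)
J = 49 (J = -3 + (13*1)*4 = -3 + 13*4 = -3 + 52 = 49)
(3720 + 4816)/(1840 + J) = (3720 + 4816)/(1840 + 49) = 8536/1889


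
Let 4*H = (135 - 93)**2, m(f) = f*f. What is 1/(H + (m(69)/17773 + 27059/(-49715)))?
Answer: 883584695/389416624003 ≈ 0.0022690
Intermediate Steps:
m(f) = f**2
H = 441 (H = (135 - 93)**2/4 = (1/4)*42**2 = (1/4)*1764 = 441)
1/(H + (m(69)/17773 + 27059/(-49715))) = 1/(441 + (69**2/17773 + 27059/(-49715))) = 1/(441 + (4761*(1/17773) + 27059*(-1/49715))) = 1/(441 + (4761/17773 - 27059/49715)) = 1/(441 - 244226492/883584695) = 1/(389416624003/883584695) = 883584695/389416624003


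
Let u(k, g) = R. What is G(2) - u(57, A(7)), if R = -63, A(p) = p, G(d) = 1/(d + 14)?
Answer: 1009/16 ≈ 63.063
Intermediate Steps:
G(d) = 1/(14 + d)
u(k, g) = -63
G(2) - u(57, A(7)) = 1/(14 + 2) - 1*(-63) = 1/16 + 63 = 1009/16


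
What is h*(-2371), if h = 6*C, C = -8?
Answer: 113808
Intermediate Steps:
h = -48 (h = 6*(-8) = -48)
h*(-2371) = -48*(-2371) = 113808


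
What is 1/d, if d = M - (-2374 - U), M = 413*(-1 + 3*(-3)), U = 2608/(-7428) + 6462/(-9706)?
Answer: -9012021/15834272999 ≈ -0.00056915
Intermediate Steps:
U = -9164123/9012021 (U = 2608*(-1/7428) + 6462*(-1/9706) = -652/1857 - 3231/4853 = -9164123/9012021 ≈ -1.0169)
M = -4130 (M = 413*(-1 - 9) = 413*(-10) = -4130)
d = -15834272999/9012021 (d = -4130 - (-2374 - 1*(-9164123/9012021)) = -4130 - (-2374 + 9164123/9012021) = -4130 - 1*(-21385373731/9012021) = -4130 + 21385373731/9012021 = -15834272999/9012021 ≈ -1757.0)
1/d = 1/(-15834272999/9012021) = -9012021/15834272999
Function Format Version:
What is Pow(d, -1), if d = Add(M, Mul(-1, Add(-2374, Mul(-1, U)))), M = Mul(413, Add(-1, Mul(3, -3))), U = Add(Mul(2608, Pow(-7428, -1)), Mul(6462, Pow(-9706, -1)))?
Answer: Rational(-9012021, 15834272999) ≈ -0.00056915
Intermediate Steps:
U = Rational(-9164123, 9012021) (U = Add(Mul(2608, Rational(-1, 7428)), Mul(6462, Rational(-1, 9706))) = Add(Rational(-652, 1857), Rational(-3231, 4853)) = Rational(-9164123, 9012021) ≈ -1.0169)
M = -4130 (M = Mul(413, Add(-1, -9)) = Mul(413, -10) = -4130)
d = Rational(-15834272999, 9012021) (d = Add(-4130, Mul(-1, Add(-2374, Mul(-1, Rational(-9164123, 9012021))))) = Add(-4130, Mul(-1, Add(-2374, Rational(9164123, 9012021)))) = Add(-4130, Mul(-1, Rational(-21385373731, 9012021))) = Add(-4130, Rational(21385373731, 9012021)) = Rational(-15834272999, 9012021) ≈ -1757.0)
Pow(d, -1) = Pow(Rational(-15834272999, 9012021), -1) = Rational(-9012021, 15834272999)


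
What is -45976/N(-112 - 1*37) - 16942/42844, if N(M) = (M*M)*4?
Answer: -434289139/475589822 ≈ -0.91316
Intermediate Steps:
N(M) = 4*M**2 (N(M) = M**2*4 = 4*M**2)
-45976/N(-112 - 1*37) - 16942/42844 = -45976*1/(4*(-112 - 1*37)**2) - 16942/42844 = -45976*1/(4*(-112 - 37)**2) - 16942*1/42844 = -45976/(4*(-149)**2) - 8471/21422 = -45976/(4*22201) - 8471/21422 = -45976/88804 - 8471/21422 = -45976*1/88804 - 8471/21422 = -11494/22201 - 8471/21422 = -434289139/475589822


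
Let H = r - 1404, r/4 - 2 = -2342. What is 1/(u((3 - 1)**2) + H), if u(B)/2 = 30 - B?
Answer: -1/10712 ≈ -9.3353e-5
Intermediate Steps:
r = -9360 (r = 8 + 4*(-2342) = 8 - 9368 = -9360)
u(B) = 60 - 2*B (u(B) = 2*(30 - B) = 60 - 2*B)
H = -10764 (H = -9360 - 1404 = -10764)
1/(u((3 - 1)**2) + H) = 1/((60 - 2*(3 - 1)**2) - 10764) = 1/((60 - 2*2**2) - 10764) = 1/((60 - 2*4) - 10764) = 1/((60 - 8) - 10764) = 1/(52 - 10764) = 1/(-10712) = -1/10712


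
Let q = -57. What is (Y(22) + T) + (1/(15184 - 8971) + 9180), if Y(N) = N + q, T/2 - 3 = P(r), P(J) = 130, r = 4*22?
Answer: 58470544/6213 ≈ 9411.0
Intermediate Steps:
r = 88
T = 266 (T = 6 + 2*130 = 6 + 260 = 266)
Y(N) = -57 + N (Y(N) = N - 57 = -57 + N)
(Y(22) + T) + (1/(15184 - 8971) + 9180) = ((-57 + 22) + 266) + (1/(15184 - 8971) + 9180) = (-35 + 266) + (1/6213 + 9180) = 231 + (1/6213 + 9180) = 231 + 57035341/6213 = 58470544/6213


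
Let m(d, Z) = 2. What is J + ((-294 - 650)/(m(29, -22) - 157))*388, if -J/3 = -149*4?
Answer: 643412/155 ≈ 4151.0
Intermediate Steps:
J = 1788 (J = -(-447)*4 = -3*(-596) = 1788)
J + ((-294 - 650)/(m(29, -22) - 157))*388 = 1788 + ((-294 - 650)/(2 - 157))*388 = 1788 - 944/(-155)*388 = 1788 - 944*(-1/155)*388 = 1788 + (944/155)*388 = 1788 + 366272/155 = 643412/155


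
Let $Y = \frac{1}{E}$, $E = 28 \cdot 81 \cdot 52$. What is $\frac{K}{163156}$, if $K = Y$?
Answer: $\frac{1}{19241966016} \approx 5.197 \cdot 10^{-11}$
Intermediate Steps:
$E = 117936$ ($E = 2268 \cdot 52 = 117936$)
$Y = \frac{1}{117936} \approx 8.4792 \cdot 10^{-6}$
$K = \frac{1}{117936} \approx 8.4792 \cdot 10^{-6}$
$\frac{K}{163156} = \frac{1}{117936 \cdot 163156} = \frac{1}{117936} \cdot \frac{1}{163156} = \frac{1}{19241966016}$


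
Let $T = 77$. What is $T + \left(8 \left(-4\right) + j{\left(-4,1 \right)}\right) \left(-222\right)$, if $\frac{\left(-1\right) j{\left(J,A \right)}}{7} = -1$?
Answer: $5627$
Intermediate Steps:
$j{\left(J,A \right)} = 7$ ($j{\left(J,A \right)} = \left(-7\right) \left(-1\right) = 7$)
$T + \left(8 \left(-4\right) + j{\left(-4,1 \right)}\right) \left(-222\right) = 77 + \left(8 \left(-4\right) + 7\right) \left(-222\right) = 77 + \left(-32 + 7\right) \left(-222\right) = 77 - -5550 = 77 + 5550 = 5627$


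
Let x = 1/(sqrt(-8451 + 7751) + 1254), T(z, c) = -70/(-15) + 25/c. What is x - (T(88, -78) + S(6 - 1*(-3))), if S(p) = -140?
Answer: 1387191359/10225904 - 5*I*sqrt(7)/786608 ≈ 135.65 - 1.6817e-5*I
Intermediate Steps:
T(z, c) = 14/3 + 25/c (T(z, c) = -70*(-1/15) + 25/c = 14/3 + 25/c)
x = 1/(1254 + 10*I*sqrt(7)) (x = 1/(sqrt(-700) + 1254) = 1/(10*I*sqrt(7) + 1254) = 1/(1254 + 10*I*sqrt(7)) ≈ 0.00079709 - 1.6817e-5*I)
x - (T(88, -78) + S(6 - 1*(-3))) = (627/786608 - 5*I*sqrt(7)/786608) - ((14/3 + 25/(-78)) - 140) = (627/786608 - 5*I*sqrt(7)/786608) - ((14/3 + 25*(-1/78)) - 140) = (627/786608 - 5*I*sqrt(7)/786608) - ((14/3 - 25/78) - 140) = (627/786608 - 5*I*sqrt(7)/786608) - (113/26 - 140) = (627/786608 - 5*I*sqrt(7)/786608) - 1*(-3527/26) = (627/786608 - 5*I*sqrt(7)/786608) + 3527/26 = 1387191359/10225904 - 5*I*sqrt(7)/786608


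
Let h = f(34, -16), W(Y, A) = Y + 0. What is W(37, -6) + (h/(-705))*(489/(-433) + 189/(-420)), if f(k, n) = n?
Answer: 400137/10825 ≈ 36.964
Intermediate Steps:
W(Y, A) = Y
h = -16
W(37, -6) + (h/(-705))*(489/(-433) + 189/(-420)) = 37 + (-16/(-705))*(489/(-433) + 189/(-420)) = 37 + (-16*(-1/705))*(489*(-1/433) + 189*(-1/420)) = 37 + 16*(-489/433 - 9/20)/705 = 37 + (16/705)*(-13677/8660) = 37 - 388/10825 = 400137/10825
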